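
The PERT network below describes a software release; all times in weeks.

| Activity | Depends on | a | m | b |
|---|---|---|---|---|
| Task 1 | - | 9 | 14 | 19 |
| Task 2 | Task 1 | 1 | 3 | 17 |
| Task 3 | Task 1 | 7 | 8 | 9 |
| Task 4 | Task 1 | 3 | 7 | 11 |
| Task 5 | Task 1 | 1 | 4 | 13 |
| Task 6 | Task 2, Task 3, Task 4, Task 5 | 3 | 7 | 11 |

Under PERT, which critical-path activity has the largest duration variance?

te_Task 1 = (9 + 4·14 + 19)/6 = 84/6 = 14; σ²_Task 1 = ((19−9)/6)² = 2.778
te_Task 2 = (1 + 4·3 + 17)/6 = 30/6 = 5; σ²_Task 2 = ((17−1)/6)² = 7.111
te_Task 3 = (7 + 4·8 + 9)/6 = 48/6 = 8; σ²_Task 3 = ((9−7)/6)² = 0.111
te_Task 4 = (3 + 4·7 + 11)/6 = 42/6 = 7; σ²_Task 4 = ((11−3)/6)² = 1.778
te_Task 5 = (1 + 4·4 + 13)/6 = 30/6 = 5; σ²_Task 5 = ((13−1)/6)² = 4.000
te_Task 6 = (3 + 4·7 + 11)/6 = 42/6 = 7; σ²_Task 6 = ((11−3)/6)² = 1.778

Forward pass:
ES_Task 1 = 0; EF_Task 1 = 14
ES_Task 2 = 14; EF_Task 2 = 14+5 = 19
ES_Task 3 = 14; EF_Task 3 = 14+8 = 22
ES_Task 4 = 14; EF_Task 4 = 14+7 = 21
ES_Task 5 = 14; EF_Task 5 = 14+5 = 19
ES_Task 6 = max(EF_Task 2=19, EF_Task 3=22, EF_Task 4=21, EF_Task 5=19) = 22; EF_Task 6 = 22+7 = 29
Expected project duration μ = 29 weeks. Critical path: Task 1 → Task 3 → Task 6.

Variances on critical path: σ²_Task 1=2.778, σ²_Task 3=0.111, σ²_Task 6=1.778.
Largest is σ²_Task 1 = 2.778.

Task 1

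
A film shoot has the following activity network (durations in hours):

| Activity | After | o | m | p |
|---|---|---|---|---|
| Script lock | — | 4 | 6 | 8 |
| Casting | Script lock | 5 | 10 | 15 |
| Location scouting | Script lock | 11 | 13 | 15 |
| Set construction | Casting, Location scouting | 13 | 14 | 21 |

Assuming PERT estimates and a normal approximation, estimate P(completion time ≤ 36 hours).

te_Script lock = (4 + 4·6 + 8)/6 = 36/6 = 6; σ²_Script lock = ((8−4)/6)² = 0.444
te_Casting = (5 + 4·10 + 15)/6 = 60/6 = 10; σ²_Casting = ((15−5)/6)² = 2.778
te_Location scouting = (11 + 4·13 + 15)/6 = 78/6 = 13; σ²_Location scouting = ((15−11)/6)² = 0.444
te_Set construction = (13 + 4·14 + 21)/6 = 90/6 = 15; σ²_Set construction = ((21−13)/6)² = 1.778

Forward pass:
ES_Script lock = 0; EF_Script lock = 6
ES_Casting = 6; EF_Casting = 6+10 = 16
ES_Location scouting = 6; EF_Location scouting = 6+13 = 19
ES_Set construction = max(EF_Casting=16, EF_Location scouting=19) = 19; EF_Set construction = 19+15 = 34
Expected project duration μ = 34 hours. Critical path: Script lock → Location scouting → Set construction.

Variance along critical path = 0.444 + 0.444 + 1.778 = 2.667; σ = √2.667 = 1.633 hours.
Z = (36 − 34) / 1.633 = 1.225
P(T ≤ 36) = Φ(1.225) ≈ 0.890

0.890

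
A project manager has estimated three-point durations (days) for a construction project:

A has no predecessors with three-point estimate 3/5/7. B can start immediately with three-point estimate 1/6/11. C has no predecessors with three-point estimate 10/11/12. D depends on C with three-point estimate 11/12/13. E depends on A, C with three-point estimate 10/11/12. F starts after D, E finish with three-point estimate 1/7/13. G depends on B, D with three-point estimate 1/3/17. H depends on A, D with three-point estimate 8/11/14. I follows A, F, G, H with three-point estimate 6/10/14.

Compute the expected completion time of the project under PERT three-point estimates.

te_A = (3 + 4·5 + 7)/6 = 30/6 = 5
te_B = (1 + 4·6 + 11)/6 = 36/6 = 6
te_C = (10 + 4·11 + 12)/6 = 66/6 = 11
te_D = (11 + 4·12 + 13)/6 = 72/6 = 12
te_E = (10 + 4·11 + 12)/6 = 66/6 = 11
te_F = (1 + 4·7 + 13)/6 = 42/6 = 7
te_G = (1 + 4·3 + 17)/6 = 30/6 = 5
te_H = (8 + 4·11 + 14)/6 = 66/6 = 11
te_I = (6 + 4·10 + 14)/6 = 60/6 = 10

Forward pass:
ES_A = 0; EF_A = 5
ES_B = 0; EF_B = 6
ES_C = 0; EF_C = 11
ES_D = 11; EF_D = 11+12 = 23
ES_E = max(EF_A=5, EF_C=11) = 11; EF_E = 11+11 = 22
ES_F = max(EF_D=23, EF_E=22) = 23; EF_F = 23+7 = 30
ES_G = max(EF_B=6, EF_D=23) = 23; EF_G = 23+5 = 28
ES_H = max(EF_A=5, EF_D=23) = 23; EF_H = 23+11 = 34
ES_I = max(EF_A=5, EF_F=30, EF_G=28, EF_H=34) = 34; EF_I = 34+10 = 44
Expected project duration μ = 44 days. Critical path: C → D → H → I.

44 days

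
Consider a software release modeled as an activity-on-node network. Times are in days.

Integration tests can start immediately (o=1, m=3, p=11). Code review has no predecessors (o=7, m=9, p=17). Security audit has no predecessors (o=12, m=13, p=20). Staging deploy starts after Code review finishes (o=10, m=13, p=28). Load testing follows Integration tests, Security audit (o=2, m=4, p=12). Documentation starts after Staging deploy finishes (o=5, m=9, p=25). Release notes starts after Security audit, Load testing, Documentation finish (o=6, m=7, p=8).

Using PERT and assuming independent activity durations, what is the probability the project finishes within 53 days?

0.981

te_Integration tests = (1 + 4·3 + 11)/6 = 24/6 = 4; σ²_Integration tests = ((11−1)/6)² = 2.778
te_Code review = (7 + 4·9 + 17)/6 = 60/6 = 10; σ²_Code review = ((17−7)/6)² = 2.778
te_Security audit = (12 + 4·13 + 20)/6 = 84/6 = 14; σ²_Security audit = ((20−12)/6)² = 1.778
te_Staging deploy = (10 + 4·13 + 28)/6 = 90/6 = 15; σ²_Staging deploy = ((28−10)/6)² = 9.000
te_Load testing = (2 + 4·4 + 12)/6 = 30/6 = 5; σ²_Load testing = ((12−2)/6)² = 2.778
te_Documentation = (5 + 4·9 + 25)/6 = 66/6 = 11; σ²_Documentation = ((25−5)/6)² = 11.111
te_Release notes = (6 + 4·7 + 8)/6 = 42/6 = 7; σ²_Release notes = ((8−6)/6)² = 0.111

Forward pass:
ES_Integration tests = 0; EF_Integration tests = 4
ES_Code review = 0; EF_Code review = 10
ES_Security audit = 0; EF_Security audit = 14
ES_Staging deploy = 10; EF_Staging deploy = 10+15 = 25
ES_Load testing = max(EF_Integration tests=4, EF_Security audit=14) = 14; EF_Load testing = 14+5 = 19
ES_Documentation = 25; EF_Documentation = 25+11 = 36
ES_Release notes = max(EF_Security audit=14, EF_Load testing=19, EF_Documentation=36) = 36; EF_Release notes = 36+7 = 43
Expected project duration μ = 43 days. Critical path: Code review → Staging deploy → Documentation → Release notes.

Variance along critical path = 2.778 + 9.000 + 11.111 + 0.111 = 23.000; σ = √23.000 = 4.796 days.
Z = (53 − 43) / 4.796 = 2.085
P(T ≤ 53) = Φ(2.085) ≈ 0.981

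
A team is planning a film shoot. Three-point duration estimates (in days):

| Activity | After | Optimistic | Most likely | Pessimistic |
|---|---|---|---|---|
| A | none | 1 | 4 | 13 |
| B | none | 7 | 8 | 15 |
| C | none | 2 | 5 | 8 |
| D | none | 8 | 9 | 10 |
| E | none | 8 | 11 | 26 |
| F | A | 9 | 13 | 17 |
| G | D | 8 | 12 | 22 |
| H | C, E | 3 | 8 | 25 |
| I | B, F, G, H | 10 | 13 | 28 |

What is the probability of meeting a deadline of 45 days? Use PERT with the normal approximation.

0.894

te_A = (1 + 4·4 + 13)/6 = 30/6 = 5; σ²_A = ((13−1)/6)² = 4.000
te_B = (7 + 4·8 + 15)/6 = 54/6 = 9; σ²_B = ((15−7)/6)² = 1.778
te_C = (2 + 4·5 + 8)/6 = 30/6 = 5; σ²_C = ((8−2)/6)² = 1.000
te_D = (8 + 4·9 + 10)/6 = 54/6 = 9; σ²_D = ((10−8)/6)² = 0.111
te_E = (8 + 4·11 + 26)/6 = 78/6 = 13; σ²_E = ((26−8)/6)² = 9.000
te_F = (9 + 4·13 + 17)/6 = 78/6 = 13; σ²_F = ((17−9)/6)² = 1.778
te_G = (8 + 4·12 + 22)/6 = 78/6 = 13; σ²_G = ((22−8)/6)² = 5.444
te_H = (3 + 4·8 + 25)/6 = 60/6 = 10; σ²_H = ((25−3)/6)² = 13.444
te_I = (10 + 4·13 + 28)/6 = 90/6 = 15; σ²_I = ((28−10)/6)² = 9.000

Forward pass:
ES_A = 0; EF_A = 5
ES_B = 0; EF_B = 9
ES_C = 0; EF_C = 5
ES_D = 0; EF_D = 9
ES_E = 0; EF_E = 13
ES_F = 5; EF_F = 5+13 = 18
ES_G = 9; EF_G = 9+13 = 22
ES_H = max(EF_C=5, EF_E=13) = 13; EF_H = 13+10 = 23
ES_I = max(EF_B=9, EF_F=18, EF_G=22, EF_H=23) = 23; EF_I = 23+15 = 38
Expected project duration μ = 38 days. Critical path: E → H → I.

Variance along critical path = 9.000 + 13.444 + 9.000 = 31.444; σ = √31.444 = 5.608 days.
Z = (45 − 38) / 5.608 = 1.248
P(T ≤ 45) = Φ(1.248) ≈ 0.894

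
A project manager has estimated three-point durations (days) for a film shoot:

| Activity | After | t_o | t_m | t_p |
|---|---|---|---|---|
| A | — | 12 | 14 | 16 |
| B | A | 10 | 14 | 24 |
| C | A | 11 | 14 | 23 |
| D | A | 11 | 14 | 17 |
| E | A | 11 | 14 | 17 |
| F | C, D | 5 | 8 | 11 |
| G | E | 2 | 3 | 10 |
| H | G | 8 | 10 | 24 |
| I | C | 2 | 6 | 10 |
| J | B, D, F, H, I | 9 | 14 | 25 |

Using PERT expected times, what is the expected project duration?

59 days

te_A = (12 + 4·14 + 16)/6 = 84/6 = 14
te_B = (10 + 4·14 + 24)/6 = 90/6 = 15
te_C = (11 + 4·14 + 23)/6 = 90/6 = 15
te_D = (11 + 4·14 + 17)/6 = 84/6 = 14
te_E = (11 + 4·14 + 17)/6 = 84/6 = 14
te_F = (5 + 4·8 + 11)/6 = 48/6 = 8
te_G = (2 + 4·3 + 10)/6 = 24/6 = 4
te_H = (8 + 4·10 + 24)/6 = 72/6 = 12
te_I = (2 + 4·6 + 10)/6 = 36/6 = 6
te_J = (9 + 4·14 + 25)/6 = 90/6 = 15

Forward pass:
ES_A = 0; EF_A = 14
ES_B = 14; EF_B = 14+15 = 29
ES_C = 14; EF_C = 14+15 = 29
ES_D = 14; EF_D = 14+14 = 28
ES_E = 14; EF_E = 14+14 = 28
ES_F = max(EF_C=29, EF_D=28) = 29; EF_F = 29+8 = 37
ES_G = 28; EF_G = 28+4 = 32
ES_H = 32; EF_H = 32+12 = 44
ES_I = 29; EF_I = 29+6 = 35
ES_J = max(EF_B=29, EF_D=28, EF_F=37, EF_H=44, EF_I=35) = 44; EF_J = 44+15 = 59
Expected project duration μ = 59 days. Critical path: A → E → G → H → J.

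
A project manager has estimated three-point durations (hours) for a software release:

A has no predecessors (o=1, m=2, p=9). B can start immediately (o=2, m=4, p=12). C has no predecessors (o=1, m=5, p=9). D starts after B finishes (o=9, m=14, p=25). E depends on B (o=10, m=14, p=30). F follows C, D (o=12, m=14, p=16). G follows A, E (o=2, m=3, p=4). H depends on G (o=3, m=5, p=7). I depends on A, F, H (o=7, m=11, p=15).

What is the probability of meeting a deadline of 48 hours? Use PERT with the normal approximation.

te_A = (1 + 4·2 + 9)/6 = 18/6 = 3; σ²_A = ((9−1)/6)² = 1.778
te_B = (2 + 4·4 + 12)/6 = 30/6 = 5; σ²_B = ((12−2)/6)² = 2.778
te_C = (1 + 4·5 + 9)/6 = 30/6 = 5; σ²_C = ((9−1)/6)² = 1.778
te_D = (9 + 4·14 + 25)/6 = 90/6 = 15; σ²_D = ((25−9)/6)² = 7.111
te_E = (10 + 4·14 + 30)/6 = 96/6 = 16; σ²_E = ((30−10)/6)² = 11.111
te_F = (12 + 4·14 + 16)/6 = 84/6 = 14; σ²_F = ((16−12)/6)² = 0.444
te_G = (2 + 4·3 + 4)/6 = 18/6 = 3; σ²_G = ((4−2)/6)² = 0.111
te_H = (3 + 4·5 + 7)/6 = 30/6 = 5; σ²_H = ((7−3)/6)² = 0.444
te_I = (7 + 4·11 + 15)/6 = 66/6 = 11; σ²_I = ((15−7)/6)² = 1.778

Forward pass:
ES_A = 0; EF_A = 3
ES_B = 0; EF_B = 5
ES_C = 0; EF_C = 5
ES_D = 5; EF_D = 5+15 = 20
ES_E = 5; EF_E = 5+16 = 21
ES_F = max(EF_C=5, EF_D=20) = 20; EF_F = 20+14 = 34
ES_G = max(EF_A=3, EF_E=21) = 21; EF_G = 21+3 = 24
ES_H = 24; EF_H = 24+5 = 29
ES_I = max(EF_A=3, EF_F=34, EF_H=29) = 34; EF_I = 34+11 = 45
Expected project duration μ = 45 hours. Critical path: B → D → F → I.

Variance along critical path = 2.778 + 7.111 + 0.444 + 1.778 = 12.111; σ = √12.111 = 3.480 hours.
Z = (48 − 45) / 3.480 = 0.862
P(T ≤ 48) = Φ(0.862) ≈ 0.806

0.806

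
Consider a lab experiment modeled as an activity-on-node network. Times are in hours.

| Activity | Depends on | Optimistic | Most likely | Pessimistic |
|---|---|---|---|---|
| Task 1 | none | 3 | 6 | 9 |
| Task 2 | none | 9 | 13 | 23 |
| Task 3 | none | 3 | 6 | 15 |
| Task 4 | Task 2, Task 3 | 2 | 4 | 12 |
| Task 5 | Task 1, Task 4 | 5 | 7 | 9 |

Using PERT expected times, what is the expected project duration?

26 hours

te_Task 1 = (3 + 4·6 + 9)/6 = 36/6 = 6
te_Task 2 = (9 + 4·13 + 23)/6 = 84/6 = 14
te_Task 3 = (3 + 4·6 + 15)/6 = 42/6 = 7
te_Task 4 = (2 + 4·4 + 12)/6 = 30/6 = 5
te_Task 5 = (5 + 4·7 + 9)/6 = 42/6 = 7

Forward pass:
ES_Task 1 = 0; EF_Task 1 = 6
ES_Task 2 = 0; EF_Task 2 = 14
ES_Task 3 = 0; EF_Task 3 = 7
ES_Task 4 = max(EF_Task 2=14, EF_Task 3=7) = 14; EF_Task 4 = 14+5 = 19
ES_Task 5 = max(EF_Task 1=6, EF_Task 4=19) = 19; EF_Task 5 = 19+7 = 26
Expected project duration μ = 26 hours. Critical path: Task 2 → Task 4 → Task 5.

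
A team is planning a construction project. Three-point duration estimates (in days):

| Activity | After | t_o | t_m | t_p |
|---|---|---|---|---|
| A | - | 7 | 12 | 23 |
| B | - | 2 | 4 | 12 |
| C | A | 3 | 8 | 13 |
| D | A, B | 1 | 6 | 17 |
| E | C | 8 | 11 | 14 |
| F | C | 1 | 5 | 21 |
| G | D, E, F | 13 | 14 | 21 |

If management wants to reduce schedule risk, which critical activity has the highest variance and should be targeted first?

te_A = (7 + 4·12 + 23)/6 = 78/6 = 13; σ²_A = ((23−7)/6)² = 7.111
te_B = (2 + 4·4 + 12)/6 = 30/6 = 5; σ²_B = ((12−2)/6)² = 2.778
te_C = (3 + 4·8 + 13)/6 = 48/6 = 8; σ²_C = ((13−3)/6)² = 2.778
te_D = (1 + 4·6 + 17)/6 = 42/6 = 7; σ²_D = ((17−1)/6)² = 7.111
te_E = (8 + 4·11 + 14)/6 = 66/6 = 11; σ²_E = ((14−8)/6)² = 1.000
te_F = (1 + 4·5 + 21)/6 = 42/6 = 7; σ²_F = ((21−1)/6)² = 11.111
te_G = (13 + 4·14 + 21)/6 = 90/6 = 15; σ²_G = ((21−13)/6)² = 1.778

Forward pass:
ES_A = 0; EF_A = 13
ES_B = 0; EF_B = 5
ES_C = 13; EF_C = 13+8 = 21
ES_D = max(EF_A=13, EF_B=5) = 13; EF_D = 13+7 = 20
ES_E = 21; EF_E = 21+11 = 32
ES_F = 21; EF_F = 21+7 = 28
ES_G = max(EF_D=20, EF_E=32, EF_F=28) = 32; EF_G = 32+15 = 47
Expected project duration μ = 47 days. Critical path: A → C → E → G.

Variances on critical path: σ²_A=7.111, σ²_C=2.778, σ²_E=1.000, σ²_G=1.778.
Largest is σ²_A = 7.111.

A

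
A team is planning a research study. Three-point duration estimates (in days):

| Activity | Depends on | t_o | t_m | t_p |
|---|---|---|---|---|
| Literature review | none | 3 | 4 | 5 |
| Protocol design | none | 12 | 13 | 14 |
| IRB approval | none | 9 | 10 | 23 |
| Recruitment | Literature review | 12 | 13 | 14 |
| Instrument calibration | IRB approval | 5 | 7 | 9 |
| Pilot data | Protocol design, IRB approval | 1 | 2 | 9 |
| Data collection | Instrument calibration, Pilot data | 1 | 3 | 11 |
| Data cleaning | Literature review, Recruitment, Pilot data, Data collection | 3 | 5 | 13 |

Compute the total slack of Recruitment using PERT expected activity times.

te_Literature review = (3 + 4·4 + 5)/6 = 24/6 = 4
te_Protocol design = (12 + 4·13 + 14)/6 = 78/6 = 13
te_IRB approval = (9 + 4·10 + 23)/6 = 72/6 = 12
te_Recruitment = (12 + 4·13 + 14)/6 = 78/6 = 13
te_Instrument calibration = (5 + 4·7 + 9)/6 = 42/6 = 7
te_Pilot data = (1 + 4·2 + 9)/6 = 18/6 = 3
te_Data collection = (1 + 4·3 + 11)/6 = 24/6 = 4
te_Data cleaning = (3 + 4·5 + 13)/6 = 36/6 = 6

Forward pass:
ES_Literature review = 0; EF_Literature review = 4
ES_Protocol design = 0; EF_Protocol design = 13
ES_IRB approval = 0; EF_IRB approval = 12
ES_Recruitment = 4; EF_Recruitment = 4+13 = 17
ES_Instrument calibration = 12; EF_Instrument calibration = 12+7 = 19
ES_Pilot data = max(EF_Protocol design=13, EF_IRB approval=12) = 13; EF_Pilot data = 13+3 = 16
ES_Data collection = max(EF_Instrument calibration=19, EF_Pilot data=16) = 19; EF_Data collection = 19+4 = 23
ES_Data cleaning = max(EF_Literature review=4, EF_Recruitment=17, EF_Pilot data=16, EF_Data collection=23) = 23; EF_Data cleaning = 23+6 = 29
Expected project duration μ = 29 days. Critical path: IRB approval → Instrument calibration → Data collection → Data cleaning.

Backward pass:
LF_Data cleaning = 29; LS_Data cleaning = 29−6 = 23
LF_Data collection = LS_Data cleaning = 23; LS_Data collection = 23−4 = 19
LF_Pilot data = min(LS_Data collection=19, LS_Data cleaning=23) = 19; LS_Pilot data = 19−3 = 16
LF_Instrument calibration = LS_Data collection = 19; LS_Instrument calibration = 19−7 = 12
LF_Recruitment = LS_Data cleaning = 23; LS_Recruitment = 23−13 = 10
LF_IRB approval = min(LS_Instrument calibration=12, LS_Pilot data=16) = 12; LS_IRB approval = 12−12 = 0
LF_Protocol design = LS_Pilot data = 16; LS_Protocol design = 16−13 = 3
LF_Literature review = min(LS_Recruitment=10, LS_Data cleaning=23) = 10; LS_Literature review = 10−4 = 6
Slack_Recruitment = LS_Recruitment − ES_Recruitment = 10 − 4 = 6

6 days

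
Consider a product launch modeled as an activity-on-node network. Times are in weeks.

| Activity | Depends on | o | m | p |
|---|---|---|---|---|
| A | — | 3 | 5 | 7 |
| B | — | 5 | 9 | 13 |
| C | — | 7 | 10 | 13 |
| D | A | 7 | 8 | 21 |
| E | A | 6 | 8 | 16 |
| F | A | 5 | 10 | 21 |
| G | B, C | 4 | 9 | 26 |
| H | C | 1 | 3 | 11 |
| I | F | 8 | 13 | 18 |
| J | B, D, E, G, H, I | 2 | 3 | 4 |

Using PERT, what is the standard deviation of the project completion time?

te_A = (3 + 4·5 + 7)/6 = 30/6 = 5; σ²_A = ((7−3)/6)² = 0.444
te_B = (5 + 4·9 + 13)/6 = 54/6 = 9; σ²_B = ((13−5)/6)² = 1.778
te_C = (7 + 4·10 + 13)/6 = 60/6 = 10; σ²_C = ((13−7)/6)² = 1.000
te_D = (7 + 4·8 + 21)/6 = 60/6 = 10; σ²_D = ((21−7)/6)² = 5.444
te_E = (6 + 4·8 + 16)/6 = 54/6 = 9; σ²_E = ((16−6)/6)² = 2.778
te_F = (5 + 4·10 + 21)/6 = 66/6 = 11; σ²_F = ((21−5)/6)² = 7.111
te_G = (4 + 4·9 + 26)/6 = 66/6 = 11; σ²_G = ((26−4)/6)² = 13.444
te_H = (1 + 4·3 + 11)/6 = 24/6 = 4; σ²_H = ((11−1)/6)² = 2.778
te_I = (8 + 4·13 + 18)/6 = 78/6 = 13; σ²_I = ((18−8)/6)² = 2.778
te_J = (2 + 4·3 + 4)/6 = 18/6 = 3; σ²_J = ((4−2)/6)² = 0.111

Forward pass:
ES_A = 0; EF_A = 5
ES_B = 0; EF_B = 9
ES_C = 0; EF_C = 10
ES_D = 5; EF_D = 5+10 = 15
ES_E = 5; EF_E = 5+9 = 14
ES_F = 5; EF_F = 5+11 = 16
ES_G = max(EF_B=9, EF_C=10) = 10; EF_G = 10+11 = 21
ES_H = 10; EF_H = 10+4 = 14
ES_I = 16; EF_I = 16+13 = 29
ES_J = max(EF_B=9, EF_D=15, EF_E=14, EF_G=21, EF_H=14, EF_I=29) = 29; EF_J = 29+3 = 32
Expected project duration μ = 32 weeks. Critical path: A → F → I → J.

Variance along critical path = 0.444 + 7.111 + 2.778 + 0.111 = 10.444
σ = √10.444 = 3.232 weeks

3.23 weeks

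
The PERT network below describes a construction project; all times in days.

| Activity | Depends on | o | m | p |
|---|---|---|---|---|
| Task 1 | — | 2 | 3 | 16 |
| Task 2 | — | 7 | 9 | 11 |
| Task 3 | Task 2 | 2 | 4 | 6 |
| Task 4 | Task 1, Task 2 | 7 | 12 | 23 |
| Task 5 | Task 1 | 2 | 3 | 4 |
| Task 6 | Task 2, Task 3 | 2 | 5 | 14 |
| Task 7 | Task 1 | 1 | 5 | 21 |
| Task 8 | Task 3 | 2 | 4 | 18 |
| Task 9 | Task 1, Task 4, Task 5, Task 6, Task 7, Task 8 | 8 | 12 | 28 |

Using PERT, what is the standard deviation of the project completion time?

te_Task 1 = (2 + 4·3 + 16)/6 = 30/6 = 5; σ²_Task 1 = ((16−2)/6)² = 5.444
te_Task 2 = (7 + 4·9 + 11)/6 = 54/6 = 9; σ²_Task 2 = ((11−7)/6)² = 0.444
te_Task 3 = (2 + 4·4 + 6)/6 = 24/6 = 4; σ²_Task 3 = ((6−2)/6)² = 0.444
te_Task 4 = (7 + 4·12 + 23)/6 = 78/6 = 13; σ²_Task 4 = ((23−7)/6)² = 7.111
te_Task 5 = (2 + 4·3 + 4)/6 = 18/6 = 3; σ²_Task 5 = ((4−2)/6)² = 0.111
te_Task 6 = (2 + 4·5 + 14)/6 = 36/6 = 6; σ²_Task 6 = ((14−2)/6)² = 4.000
te_Task 7 = (1 + 4·5 + 21)/6 = 42/6 = 7; σ²_Task 7 = ((21−1)/6)² = 11.111
te_Task 8 = (2 + 4·4 + 18)/6 = 36/6 = 6; σ²_Task 8 = ((18−2)/6)² = 7.111
te_Task 9 = (8 + 4·12 + 28)/6 = 84/6 = 14; σ²_Task 9 = ((28−8)/6)² = 11.111

Forward pass:
ES_Task 1 = 0; EF_Task 1 = 5
ES_Task 2 = 0; EF_Task 2 = 9
ES_Task 3 = 9; EF_Task 3 = 9+4 = 13
ES_Task 4 = max(EF_Task 1=5, EF_Task 2=9) = 9; EF_Task 4 = 9+13 = 22
ES_Task 5 = 5; EF_Task 5 = 5+3 = 8
ES_Task 6 = max(EF_Task 2=9, EF_Task 3=13) = 13; EF_Task 6 = 13+6 = 19
ES_Task 7 = 5; EF_Task 7 = 5+7 = 12
ES_Task 8 = 13; EF_Task 8 = 13+6 = 19
ES_Task 9 = max(EF_Task 1=5, EF_Task 4=22, EF_Task 5=8, EF_Task 6=19, EF_Task 7=12, EF_Task 8=19) = 22; EF_Task 9 = 22+14 = 36
Expected project duration μ = 36 days. Critical path: Task 2 → Task 4 → Task 9.

Variance along critical path = 0.444 + 7.111 + 11.111 = 18.667
σ = √18.667 = 4.320 days

4.32 days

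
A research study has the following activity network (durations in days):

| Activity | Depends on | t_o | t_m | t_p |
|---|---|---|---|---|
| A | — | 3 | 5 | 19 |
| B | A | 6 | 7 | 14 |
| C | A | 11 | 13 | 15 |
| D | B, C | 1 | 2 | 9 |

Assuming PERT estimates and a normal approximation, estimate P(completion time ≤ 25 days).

te_A = (3 + 4·5 + 19)/6 = 42/6 = 7; σ²_A = ((19−3)/6)² = 7.111
te_B = (6 + 4·7 + 14)/6 = 48/6 = 8; σ²_B = ((14−6)/6)² = 1.778
te_C = (11 + 4·13 + 15)/6 = 78/6 = 13; σ²_C = ((15−11)/6)² = 0.444
te_D = (1 + 4·2 + 9)/6 = 18/6 = 3; σ²_D = ((9−1)/6)² = 1.778

Forward pass:
ES_A = 0; EF_A = 7
ES_B = 7; EF_B = 7+8 = 15
ES_C = 7; EF_C = 7+13 = 20
ES_D = max(EF_B=15, EF_C=20) = 20; EF_D = 20+3 = 23
Expected project duration μ = 23 days. Critical path: A → C → D.

Variance along critical path = 7.111 + 0.444 + 1.778 = 9.333; σ = √9.333 = 3.055 days.
Z = (25 − 23) / 3.055 = 0.655
P(T ≤ 25) = Φ(0.655) ≈ 0.744

0.744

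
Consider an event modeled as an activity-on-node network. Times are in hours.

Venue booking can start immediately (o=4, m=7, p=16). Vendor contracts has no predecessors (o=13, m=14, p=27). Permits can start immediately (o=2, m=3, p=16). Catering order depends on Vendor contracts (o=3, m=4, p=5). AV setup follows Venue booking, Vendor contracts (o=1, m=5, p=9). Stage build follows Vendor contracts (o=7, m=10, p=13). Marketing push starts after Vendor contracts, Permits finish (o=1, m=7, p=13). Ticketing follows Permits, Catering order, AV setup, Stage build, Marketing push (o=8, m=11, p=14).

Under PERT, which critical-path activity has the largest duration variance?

te_Venue booking = (4 + 4·7 + 16)/6 = 48/6 = 8; σ²_Venue booking = ((16−4)/6)² = 4.000
te_Vendor contracts = (13 + 4·14 + 27)/6 = 96/6 = 16; σ²_Vendor contracts = ((27−13)/6)² = 5.444
te_Permits = (2 + 4·3 + 16)/6 = 30/6 = 5; σ²_Permits = ((16−2)/6)² = 5.444
te_Catering order = (3 + 4·4 + 5)/6 = 24/6 = 4; σ²_Catering order = ((5−3)/6)² = 0.111
te_AV setup = (1 + 4·5 + 9)/6 = 30/6 = 5; σ²_AV setup = ((9−1)/6)² = 1.778
te_Stage build = (7 + 4·10 + 13)/6 = 60/6 = 10; σ²_Stage build = ((13−7)/6)² = 1.000
te_Marketing push = (1 + 4·7 + 13)/6 = 42/6 = 7; σ²_Marketing push = ((13−1)/6)² = 4.000
te_Ticketing = (8 + 4·11 + 14)/6 = 66/6 = 11; σ²_Ticketing = ((14−8)/6)² = 1.000

Forward pass:
ES_Venue booking = 0; EF_Venue booking = 8
ES_Vendor contracts = 0; EF_Vendor contracts = 16
ES_Permits = 0; EF_Permits = 5
ES_Catering order = 16; EF_Catering order = 16+4 = 20
ES_AV setup = max(EF_Venue booking=8, EF_Vendor contracts=16) = 16; EF_AV setup = 16+5 = 21
ES_Stage build = 16; EF_Stage build = 16+10 = 26
ES_Marketing push = max(EF_Vendor contracts=16, EF_Permits=5) = 16; EF_Marketing push = 16+7 = 23
ES_Ticketing = max(EF_Permits=5, EF_Catering order=20, EF_AV setup=21, EF_Stage build=26, EF_Marketing push=23) = 26; EF_Ticketing = 26+11 = 37
Expected project duration μ = 37 hours. Critical path: Vendor contracts → Stage build → Ticketing.

Variances on critical path: σ²_Vendor contracts=5.444, σ²_Stage build=1.000, σ²_Ticketing=1.000.
Largest is σ²_Vendor contracts = 5.444.

Vendor contracts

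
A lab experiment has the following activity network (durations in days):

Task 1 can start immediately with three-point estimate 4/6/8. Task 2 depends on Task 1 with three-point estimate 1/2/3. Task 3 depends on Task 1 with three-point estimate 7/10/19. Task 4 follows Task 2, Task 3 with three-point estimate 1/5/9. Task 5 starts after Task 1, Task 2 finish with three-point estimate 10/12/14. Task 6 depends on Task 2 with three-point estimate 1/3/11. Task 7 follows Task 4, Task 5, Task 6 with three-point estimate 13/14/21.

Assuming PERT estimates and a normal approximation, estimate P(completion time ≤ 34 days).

te_Task 1 = (4 + 4·6 + 8)/6 = 36/6 = 6; σ²_Task 1 = ((8−4)/6)² = 0.444
te_Task 2 = (1 + 4·2 + 3)/6 = 12/6 = 2; σ²_Task 2 = ((3−1)/6)² = 0.111
te_Task 3 = (7 + 4·10 + 19)/6 = 66/6 = 11; σ²_Task 3 = ((19−7)/6)² = 4.000
te_Task 4 = (1 + 4·5 + 9)/6 = 30/6 = 5; σ²_Task 4 = ((9−1)/6)² = 1.778
te_Task 5 = (10 + 4·12 + 14)/6 = 72/6 = 12; σ²_Task 5 = ((14−10)/6)² = 0.444
te_Task 6 = (1 + 4·3 + 11)/6 = 24/6 = 4; σ²_Task 6 = ((11−1)/6)² = 2.778
te_Task 7 = (13 + 4·14 + 21)/6 = 90/6 = 15; σ²_Task 7 = ((21−13)/6)² = 1.778

Forward pass:
ES_Task 1 = 0; EF_Task 1 = 6
ES_Task 2 = 6; EF_Task 2 = 6+2 = 8
ES_Task 3 = 6; EF_Task 3 = 6+11 = 17
ES_Task 4 = max(EF_Task 2=8, EF_Task 3=17) = 17; EF_Task 4 = 17+5 = 22
ES_Task 5 = max(EF_Task 1=6, EF_Task 2=8) = 8; EF_Task 5 = 8+12 = 20
ES_Task 6 = 8; EF_Task 6 = 8+4 = 12
ES_Task 7 = max(EF_Task 4=22, EF_Task 5=20, EF_Task 6=12) = 22; EF_Task 7 = 22+15 = 37
Expected project duration μ = 37 days. Critical path: Task 1 → Task 3 → Task 4 → Task 7.

Variance along critical path = 0.444 + 4.000 + 1.778 + 1.778 = 8.000; σ = √8.000 = 2.828 days.
Z = (34 − 37) / 2.828 = -1.061
P(T ≤ 34) = Φ(-1.061) ≈ 0.144

0.144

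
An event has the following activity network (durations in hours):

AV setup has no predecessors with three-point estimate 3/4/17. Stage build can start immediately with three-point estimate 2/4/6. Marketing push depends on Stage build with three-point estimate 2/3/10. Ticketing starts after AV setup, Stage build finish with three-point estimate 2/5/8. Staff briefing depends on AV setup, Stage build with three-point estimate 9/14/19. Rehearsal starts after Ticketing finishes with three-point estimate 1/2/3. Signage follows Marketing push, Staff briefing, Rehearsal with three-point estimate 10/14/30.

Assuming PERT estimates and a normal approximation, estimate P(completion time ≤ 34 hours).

te_AV setup = (3 + 4·4 + 17)/6 = 36/6 = 6; σ²_AV setup = ((17−3)/6)² = 5.444
te_Stage build = (2 + 4·4 + 6)/6 = 24/6 = 4; σ²_Stage build = ((6−2)/6)² = 0.444
te_Marketing push = (2 + 4·3 + 10)/6 = 24/6 = 4; σ²_Marketing push = ((10−2)/6)² = 1.778
te_Ticketing = (2 + 4·5 + 8)/6 = 30/6 = 5; σ²_Ticketing = ((8−2)/6)² = 1.000
te_Staff briefing = (9 + 4·14 + 19)/6 = 84/6 = 14; σ²_Staff briefing = ((19−9)/6)² = 2.778
te_Rehearsal = (1 + 4·2 + 3)/6 = 12/6 = 2; σ²_Rehearsal = ((3−1)/6)² = 0.111
te_Signage = (10 + 4·14 + 30)/6 = 96/6 = 16; σ²_Signage = ((30−10)/6)² = 11.111

Forward pass:
ES_AV setup = 0; EF_AV setup = 6
ES_Stage build = 0; EF_Stage build = 4
ES_Marketing push = 4; EF_Marketing push = 4+4 = 8
ES_Ticketing = max(EF_AV setup=6, EF_Stage build=4) = 6; EF_Ticketing = 6+5 = 11
ES_Staff briefing = max(EF_AV setup=6, EF_Stage build=4) = 6; EF_Staff briefing = 6+14 = 20
ES_Rehearsal = 11; EF_Rehearsal = 11+2 = 13
ES_Signage = max(EF_Marketing push=8, EF_Staff briefing=20, EF_Rehearsal=13) = 20; EF_Signage = 20+16 = 36
Expected project duration μ = 36 hours. Critical path: AV setup → Staff briefing → Signage.

Variance along critical path = 5.444 + 2.778 + 11.111 = 19.333; σ = √19.333 = 4.397 hours.
Z = (34 − 36) / 4.397 = -0.455
P(T ≤ 34) = Φ(-0.455) ≈ 0.325

0.325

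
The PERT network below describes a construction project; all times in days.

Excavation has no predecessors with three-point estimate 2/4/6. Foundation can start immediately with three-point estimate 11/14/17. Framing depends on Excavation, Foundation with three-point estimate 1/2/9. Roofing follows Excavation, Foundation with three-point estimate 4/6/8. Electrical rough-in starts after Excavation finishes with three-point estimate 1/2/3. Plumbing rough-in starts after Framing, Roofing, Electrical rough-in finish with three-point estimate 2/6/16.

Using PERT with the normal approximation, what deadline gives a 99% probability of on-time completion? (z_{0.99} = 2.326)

33.1 days

te_Excavation = (2 + 4·4 + 6)/6 = 24/6 = 4; σ²_Excavation = ((6−2)/6)² = 0.444
te_Foundation = (11 + 4·14 + 17)/6 = 84/6 = 14; σ²_Foundation = ((17−11)/6)² = 1.000
te_Framing = (1 + 4·2 + 9)/6 = 18/6 = 3; σ²_Framing = ((9−1)/6)² = 1.778
te_Roofing = (4 + 4·6 + 8)/6 = 36/6 = 6; σ²_Roofing = ((8−4)/6)² = 0.444
te_Electrical rough-in = (1 + 4·2 + 3)/6 = 12/6 = 2; σ²_Electrical rough-in = ((3−1)/6)² = 0.111
te_Plumbing rough-in = (2 + 4·6 + 16)/6 = 42/6 = 7; σ²_Plumbing rough-in = ((16−2)/6)² = 5.444

Forward pass:
ES_Excavation = 0; EF_Excavation = 4
ES_Foundation = 0; EF_Foundation = 14
ES_Framing = max(EF_Excavation=4, EF_Foundation=14) = 14; EF_Framing = 14+3 = 17
ES_Roofing = max(EF_Excavation=4, EF_Foundation=14) = 14; EF_Roofing = 14+6 = 20
ES_Electrical rough-in = 4; EF_Electrical rough-in = 4+2 = 6
ES_Plumbing rough-in = max(EF_Framing=17, EF_Roofing=20, EF_Electrical rough-in=6) = 20; EF_Plumbing rough-in = 20+7 = 27
Expected project duration μ = 27 days. Critical path: Foundation → Roofing → Plumbing rough-in.

Variance along critical path = 1.000 + 0.444 + 5.444 = 6.889; σ = 2.625 days.
D = μ + z·σ = 27 + 2.326·2.625 = 33.1 days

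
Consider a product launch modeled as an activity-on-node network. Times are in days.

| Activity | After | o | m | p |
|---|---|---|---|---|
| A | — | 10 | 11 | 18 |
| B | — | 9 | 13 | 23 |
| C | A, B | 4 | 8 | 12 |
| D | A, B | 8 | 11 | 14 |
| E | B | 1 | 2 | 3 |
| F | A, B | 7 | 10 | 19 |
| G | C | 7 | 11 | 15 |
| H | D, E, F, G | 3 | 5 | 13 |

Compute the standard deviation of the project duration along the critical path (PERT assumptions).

3.43 days

te_A = (10 + 4·11 + 18)/6 = 72/6 = 12; σ²_A = ((18−10)/6)² = 1.778
te_B = (9 + 4·13 + 23)/6 = 84/6 = 14; σ²_B = ((23−9)/6)² = 5.444
te_C = (4 + 4·8 + 12)/6 = 48/6 = 8; σ²_C = ((12−4)/6)² = 1.778
te_D = (8 + 4·11 + 14)/6 = 66/6 = 11; σ²_D = ((14−8)/6)² = 1.000
te_E = (1 + 4·2 + 3)/6 = 12/6 = 2; σ²_E = ((3−1)/6)² = 0.111
te_F = (7 + 4·10 + 19)/6 = 66/6 = 11; σ²_F = ((19−7)/6)² = 4.000
te_G = (7 + 4·11 + 15)/6 = 66/6 = 11; σ²_G = ((15−7)/6)² = 1.778
te_H = (3 + 4·5 + 13)/6 = 36/6 = 6; σ²_H = ((13−3)/6)² = 2.778

Forward pass:
ES_A = 0; EF_A = 12
ES_B = 0; EF_B = 14
ES_C = max(EF_A=12, EF_B=14) = 14; EF_C = 14+8 = 22
ES_D = max(EF_A=12, EF_B=14) = 14; EF_D = 14+11 = 25
ES_E = 14; EF_E = 14+2 = 16
ES_F = max(EF_A=12, EF_B=14) = 14; EF_F = 14+11 = 25
ES_G = 22; EF_G = 22+11 = 33
ES_H = max(EF_D=25, EF_E=16, EF_F=25, EF_G=33) = 33; EF_H = 33+6 = 39
Expected project duration μ = 39 days. Critical path: B → C → G → H.

Variance along critical path = 5.444 + 1.778 + 1.778 + 2.778 = 11.778
σ = √11.778 = 3.432 days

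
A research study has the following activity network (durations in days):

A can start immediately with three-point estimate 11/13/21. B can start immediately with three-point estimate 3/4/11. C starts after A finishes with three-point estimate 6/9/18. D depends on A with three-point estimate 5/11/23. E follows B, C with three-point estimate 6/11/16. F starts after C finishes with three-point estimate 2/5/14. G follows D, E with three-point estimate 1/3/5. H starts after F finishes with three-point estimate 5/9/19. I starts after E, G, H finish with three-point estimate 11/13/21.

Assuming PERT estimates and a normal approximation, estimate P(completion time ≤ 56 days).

0.677

te_A = (11 + 4·13 + 21)/6 = 84/6 = 14; σ²_A = ((21−11)/6)² = 2.778
te_B = (3 + 4·4 + 11)/6 = 30/6 = 5; σ²_B = ((11−3)/6)² = 1.778
te_C = (6 + 4·9 + 18)/6 = 60/6 = 10; σ²_C = ((18−6)/6)² = 4.000
te_D = (5 + 4·11 + 23)/6 = 72/6 = 12; σ²_D = ((23−5)/6)² = 9.000
te_E = (6 + 4·11 + 16)/6 = 66/6 = 11; σ²_E = ((16−6)/6)² = 2.778
te_F = (2 + 4·5 + 14)/6 = 36/6 = 6; σ²_F = ((14−2)/6)² = 4.000
te_G = (1 + 4·3 + 5)/6 = 18/6 = 3; σ²_G = ((5−1)/6)² = 0.444
te_H = (5 + 4·9 + 19)/6 = 60/6 = 10; σ²_H = ((19−5)/6)² = 5.444
te_I = (11 + 4·13 + 21)/6 = 84/6 = 14; σ²_I = ((21−11)/6)² = 2.778

Forward pass:
ES_A = 0; EF_A = 14
ES_B = 0; EF_B = 5
ES_C = 14; EF_C = 14+10 = 24
ES_D = 14; EF_D = 14+12 = 26
ES_E = max(EF_B=5, EF_C=24) = 24; EF_E = 24+11 = 35
ES_F = 24; EF_F = 24+6 = 30
ES_G = max(EF_D=26, EF_E=35) = 35; EF_G = 35+3 = 38
ES_H = 30; EF_H = 30+10 = 40
ES_I = max(EF_E=35, EF_G=38, EF_H=40) = 40; EF_I = 40+14 = 54
Expected project duration μ = 54 days. Critical path: A → C → F → H → I.

Variance along critical path = 2.778 + 4.000 + 4.000 + 5.444 + 2.778 = 19.000; σ = √19.000 = 4.359 days.
Z = (56 − 54) / 4.359 = 0.459
P(T ≤ 56) = Φ(0.459) ≈ 0.677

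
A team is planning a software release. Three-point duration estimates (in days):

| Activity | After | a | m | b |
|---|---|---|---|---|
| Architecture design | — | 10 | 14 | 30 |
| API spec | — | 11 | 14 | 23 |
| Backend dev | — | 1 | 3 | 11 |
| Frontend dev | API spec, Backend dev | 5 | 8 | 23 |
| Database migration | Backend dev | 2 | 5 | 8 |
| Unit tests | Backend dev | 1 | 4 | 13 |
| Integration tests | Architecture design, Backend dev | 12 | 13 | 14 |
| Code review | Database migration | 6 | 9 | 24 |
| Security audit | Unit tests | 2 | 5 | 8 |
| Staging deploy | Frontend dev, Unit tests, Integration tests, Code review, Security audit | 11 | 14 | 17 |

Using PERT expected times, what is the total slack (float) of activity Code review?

te_Architecture design = (10 + 4·14 + 30)/6 = 96/6 = 16
te_API spec = (11 + 4·14 + 23)/6 = 90/6 = 15
te_Backend dev = (1 + 4·3 + 11)/6 = 24/6 = 4
te_Frontend dev = (5 + 4·8 + 23)/6 = 60/6 = 10
te_Database migration = (2 + 4·5 + 8)/6 = 30/6 = 5
te_Unit tests = (1 + 4·4 + 13)/6 = 30/6 = 5
te_Integration tests = (12 + 4·13 + 14)/6 = 78/6 = 13
te_Code review = (6 + 4·9 + 24)/6 = 66/6 = 11
te_Security audit = (2 + 4·5 + 8)/6 = 30/6 = 5
te_Staging deploy = (11 + 4·14 + 17)/6 = 84/6 = 14

Forward pass:
ES_Architecture design = 0; EF_Architecture design = 16
ES_API spec = 0; EF_API spec = 15
ES_Backend dev = 0; EF_Backend dev = 4
ES_Frontend dev = max(EF_API spec=15, EF_Backend dev=4) = 15; EF_Frontend dev = 15+10 = 25
ES_Database migration = 4; EF_Database migration = 4+5 = 9
ES_Unit tests = 4; EF_Unit tests = 4+5 = 9
ES_Integration tests = max(EF_Architecture design=16, EF_Backend dev=4) = 16; EF_Integration tests = 16+13 = 29
ES_Code review = 9; EF_Code review = 9+11 = 20
ES_Security audit = 9; EF_Security audit = 9+5 = 14
ES_Staging deploy = max(EF_Frontend dev=25, EF_Unit tests=9, EF_Integration tests=29, EF_Code review=20, EF_Security audit=14) = 29; EF_Staging deploy = 29+14 = 43
Expected project duration μ = 43 days. Critical path: Architecture design → Integration tests → Staging deploy.

Backward pass:
LF_Staging deploy = 43; LS_Staging deploy = 43−14 = 29
LF_Security audit = LS_Staging deploy = 29; LS_Security audit = 29−5 = 24
LF_Code review = LS_Staging deploy = 29; LS_Code review = 29−11 = 18
LF_Integration tests = LS_Staging deploy = 29; LS_Integration tests = 29−13 = 16
LF_Unit tests = min(LS_Security audit=24, LS_Staging deploy=29) = 24; LS_Unit tests = 24−5 = 19
LF_Database migration = LS_Code review = 18; LS_Database migration = 18−5 = 13
LF_Frontend dev = LS_Staging deploy = 29; LS_Frontend dev = 29−10 = 19
LF_Backend dev = min(LS_Frontend dev=19, LS_Database migration=13, LS_Unit tests=19, LS_Integration tests=16) = 13; LS_Backend dev = 13−4 = 9
LF_API spec = LS_Frontend dev = 19; LS_API spec = 19−15 = 4
LF_Architecture design = LS_Integration tests = 16; LS_Architecture design = 16−16 = 0
Slack_Code review = LS_Code review − ES_Code review = 18 − 9 = 9

9 days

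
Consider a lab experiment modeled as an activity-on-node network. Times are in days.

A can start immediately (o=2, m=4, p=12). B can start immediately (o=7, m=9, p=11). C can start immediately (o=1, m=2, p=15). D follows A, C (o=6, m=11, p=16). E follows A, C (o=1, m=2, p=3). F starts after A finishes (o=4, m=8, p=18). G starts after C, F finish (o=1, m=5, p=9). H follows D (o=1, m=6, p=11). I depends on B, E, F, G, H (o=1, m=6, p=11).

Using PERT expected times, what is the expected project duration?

te_A = (2 + 4·4 + 12)/6 = 30/6 = 5
te_B = (7 + 4·9 + 11)/6 = 54/6 = 9
te_C = (1 + 4·2 + 15)/6 = 24/6 = 4
te_D = (6 + 4·11 + 16)/6 = 66/6 = 11
te_E = (1 + 4·2 + 3)/6 = 12/6 = 2
te_F = (4 + 4·8 + 18)/6 = 54/6 = 9
te_G = (1 + 4·5 + 9)/6 = 30/6 = 5
te_H = (1 + 4·6 + 11)/6 = 36/6 = 6
te_I = (1 + 4·6 + 11)/6 = 36/6 = 6

Forward pass:
ES_A = 0; EF_A = 5
ES_B = 0; EF_B = 9
ES_C = 0; EF_C = 4
ES_D = max(EF_A=5, EF_C=4) = 5; EF_D = 5+11 = 16
ES_E = max(EF_A=5, EF_C=4) = 5; EF_E = 5+2 = 7
ES_F = 5; EF_F = 5+9 = 14
ES_G = max(EF_C=4, EF_F=14) = 14; EF_G = 14+5 = 19
ES_H = 16; EF_H = 16+6 = 22
ES_I = max(EF_B=9, EF_E=7, EF_F=14, EF_G=19, EF_H=22) = 22; EF_I = 22+6 = 28
Expected project duration μ = 28 days. Critical path: A → D → H → I.

28 days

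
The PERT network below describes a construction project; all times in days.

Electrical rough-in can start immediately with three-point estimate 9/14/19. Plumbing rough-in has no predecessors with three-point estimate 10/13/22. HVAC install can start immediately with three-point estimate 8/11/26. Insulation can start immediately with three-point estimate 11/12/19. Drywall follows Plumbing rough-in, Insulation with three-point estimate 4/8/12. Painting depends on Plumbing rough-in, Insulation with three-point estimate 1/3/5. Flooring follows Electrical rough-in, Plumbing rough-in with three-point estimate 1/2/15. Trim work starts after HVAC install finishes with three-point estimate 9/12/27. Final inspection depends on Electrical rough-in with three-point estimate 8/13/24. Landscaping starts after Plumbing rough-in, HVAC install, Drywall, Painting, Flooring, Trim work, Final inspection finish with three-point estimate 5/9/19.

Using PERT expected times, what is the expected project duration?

te_Electrical rough-in = (9 + 4·14 + 19)/6 = 84/6 = 14
te_Plumbing rough-in = (10 + 4·13 + 22)/6 = 84/6 = 14
te_HVAC install = (8 + 4·11 + 26)/6 = 78/6 = 13
te_Insulation = (11 + 4·12 + 19)/6 = 78/6 = 13
te_Drywall = (4 + 4·8 + 12)/6 = 48/6 = 8
te_Painting = (1 + 4·3 + 5)/6 = 18/6 = 3
te_Flooring = (1 + 4·2 + 15)/6 = 24/6 = 4
te_Trim work = (9 + 4·12 + 27)/6 = 84/6 = 14
te_Final inspection = (8 + 4·13 + 24)/6 = 84/6 = 14
te_Landscaping = (5 + 4·9 + 19)/6 = 60/6 = 10

Forward pass:
ES_Electrical rough-in = 0; EF_Electrical rough-in = 14
ES_Plumbing rough-in = 0; EF_Plumbing rough-in = 14
ES_HVAC install = 0; EF_HVAC install = 13
ES_Insulation = 0; EF_Insulation = 13
ES_Drywall = max(EF_Plumbing rough-in=14, EF_Insulation=13) = 14; EF_Drywall = 14+8 = 22
ES_Painting = max(EF_Plumbing rough-in=14, EF_Insulation=13) = 14; EF_Painting = 14+3 = 17
ES_Flooring = max(EF_Electrical rough-in=14, EF_Plumbing rough-in=14) = 14; EF_Flooring = 14+4 = 18
ES_Trim work = 13; EF_Trim work = 13+14 = 27
ES_Final inspection = 14; EF_Final inspection = 14+14 = 28
ES_Landscaping = max(EF_Plumbing rough-in=14, EF_HVAC install=13, EF_Drywall=22, EF_Painting=17, EF_Flooring=18, EF_Trim work=27, EF_Final inspection=28) = 28; EF_Landscaping = 28+10 = 38
Expected project duration μ = 38 days. Critical path: Electrical rough-in → Final inspection → Landscaping.

38 days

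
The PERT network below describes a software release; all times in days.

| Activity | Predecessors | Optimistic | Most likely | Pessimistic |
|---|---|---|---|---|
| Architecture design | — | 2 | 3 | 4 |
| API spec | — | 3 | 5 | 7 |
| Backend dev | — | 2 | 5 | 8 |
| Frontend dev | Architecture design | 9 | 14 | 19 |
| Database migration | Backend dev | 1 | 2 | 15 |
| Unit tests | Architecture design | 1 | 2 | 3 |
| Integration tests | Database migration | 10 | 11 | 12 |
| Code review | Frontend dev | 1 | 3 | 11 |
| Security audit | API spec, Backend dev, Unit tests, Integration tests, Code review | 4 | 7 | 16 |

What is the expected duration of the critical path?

29 days

te_Architecture design = (2 + 4·3 + 4)/6 = 18/6 = 3
te_API spec = (3 + 4·5 + 7)/6 = 30/6 = 5
te_Backend dev = (2 + 4·5 + 8)/6 = 30/6 = 5
te_Frontend dev = (9 + 4·14 + 19)/6 = 84/6 = 14
te_Database migration = (1 + 4·2 + 15)/6 = 24/6 = 4
te_Unit tests = (1 + 4·2 + 3)/6 = 12/6 = 2
te_Integration tests = (10 + 4·11 + 12)/6 = 66/6 = 11
te_Code review = (1 + 4·3 + 11)/6 = 24/6 = 4
te_Security audit = (4 + 4·7 + 16)/6 = 48/6 = 8

Forward pass:
ES_Architecture design = 0; EF_Architecture design = 3
ES_API spec = 0; EF_API spec = 5
ES_Backend dev = 0; EF_Backend dev = 5
ES_Frontend dev = 3; EF_Frontend dev = 3+14 = 17
ES_Database migration = 5; EF_Database migration = 5+4 = 9
ES_Unit tests = 3; EF_Unit tests = 3+2 = 5
ES_Integration tests = 9; EF_Integration tests = 9+11 = 20
ES_Code review = 17; EF_Code review = 17+4 = 21
ES_Security audit = max(EF_API spec=5, EF_Backend dev=5, EF_Unit tests=5, EF_Integration tests=20, EF_Code review=21) = 21; EF_Security audit = 21+8 = 29
Expected project duration μ = 29 days. Critical path: Architecture design → Frontend dev → Code review → Security audit.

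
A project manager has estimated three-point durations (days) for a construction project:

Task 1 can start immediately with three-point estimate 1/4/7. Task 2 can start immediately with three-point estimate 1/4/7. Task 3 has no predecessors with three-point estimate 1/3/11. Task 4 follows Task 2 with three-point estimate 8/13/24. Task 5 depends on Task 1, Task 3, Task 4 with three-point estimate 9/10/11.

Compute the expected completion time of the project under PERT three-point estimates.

te_Task 1 = (1 + 4·4 + 7)/6 = 24/6 = 4
te_Task 2 = (1 + 4·4 + 7)/6 = 24/6 = 4
te_Task 3 = (1 + 4·3 + 11)/6 = 24/6 = 4
te_Task 4 = (8 + 4·13 + 24)/6 = 84/6 = 14
te_Task 5 = (9 + 4·10 + 11)/6 = 60/6 = 10

Forward pass:
ES_Task 1 = 0; EF_Task 1 = 4
ES_Task 2 = 0; EF_Task 2 = 4
ES_Task 3 = 0; EF_Task 3 = 4
ES_Task 4 = 4; EF_Task 4 = 4+14 = 18
ES_Task 5 = max(EF_Task 1=4, EF_Task 3=4, EF_Task 4=18) = 18; EF_Task 5 = 18+10 = 28
Expected project duration μ = 28 days. Critical path: Task 2 → Task 4 → Task 5.

28 days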